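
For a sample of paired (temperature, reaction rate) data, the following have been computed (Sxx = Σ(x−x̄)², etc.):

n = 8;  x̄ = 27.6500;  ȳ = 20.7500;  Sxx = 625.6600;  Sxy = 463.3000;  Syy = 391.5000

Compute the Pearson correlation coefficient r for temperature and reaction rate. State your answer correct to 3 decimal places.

0.936

r = Sxy/√(Sxx·Syy) = 463.3/√(244945.89) = 463.3/494.920084 = 0.936111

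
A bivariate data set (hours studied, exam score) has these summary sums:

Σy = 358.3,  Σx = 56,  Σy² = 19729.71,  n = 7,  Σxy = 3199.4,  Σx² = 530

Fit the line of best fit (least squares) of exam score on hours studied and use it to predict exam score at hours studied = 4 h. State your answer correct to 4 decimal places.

34.9418

Sxx = Σx² − (Σx)²/n = 530 − 448 = 82
Sxy = Σxy − (Σx)(Σy)/n = 3199.4 − 2866.4 = 333
b = Sxy/Sxx = 333/82 = 4.060976
a = ȳ − b·x̄ = 51.185714 − 4.060976·8 = 18.697909
ŷ(4) = a + b·4 = 18.697909 + 4.060976·4 = 34.941812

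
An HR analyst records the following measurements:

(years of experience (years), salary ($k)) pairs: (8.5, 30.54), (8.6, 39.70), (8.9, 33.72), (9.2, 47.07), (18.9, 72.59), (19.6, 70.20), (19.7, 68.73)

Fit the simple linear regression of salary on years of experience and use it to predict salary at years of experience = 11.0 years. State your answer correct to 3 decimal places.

44.538

n = 7, Σx = 93.4, Σy = 362.55, Σxy = 5436.014, Σx² = 1439.52
Sxx = Σx² − (Σx)²/n = 1439.52 − 1246.222857 = 193.297143
Sxy = Σxy − (Σx)(Σy)/n = 5436.014 − 4837.452857 = 598.561143
b = Sxy/Sxx = 598.561143/193.297143 = 3.096586
a = ȳ − b·x̄ = 51.792857 − 3.096586·13.342857 = 10.475558
ŷ(11.0) = a + b·11.0 = 10.475558 + 3.096586·11 = 44.538000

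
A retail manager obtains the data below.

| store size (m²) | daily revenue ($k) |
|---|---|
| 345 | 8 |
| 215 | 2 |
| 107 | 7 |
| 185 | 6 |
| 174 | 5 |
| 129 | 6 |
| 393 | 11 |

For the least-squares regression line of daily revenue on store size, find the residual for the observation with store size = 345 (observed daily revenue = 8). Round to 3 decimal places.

-0.313

n = 7, Σx = 1548, Σy = 45, Σxy = 11016, Σx² = 412290
Sxx = Σx² − (Σx)²/n = 412290 − 342329.142857 = 69960.857143
Sxy = Σxy − (Σx)(Σy)/n = 11016 − 9951.428571 = 1064.571429
b = Sxy/Sxx = 1064.571429/69960.857143 = 0.015217
a = ȳ − b·x̄ = 6.428571 − 0.015217·221.142857 = 3.063513
ŷ(345) = 3.063513 + 0.015217·345 = 8.313265
residual = y − ŷ = 8 − 8.313265 = -0.313265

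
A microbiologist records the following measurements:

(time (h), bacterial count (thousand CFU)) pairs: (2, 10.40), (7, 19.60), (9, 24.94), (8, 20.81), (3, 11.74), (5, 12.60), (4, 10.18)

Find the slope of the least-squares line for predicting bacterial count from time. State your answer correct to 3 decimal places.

n = 7, Σx = 38, Σy = 110.27, Σxy = 687.88, Σx² = 248
Sxx = Σx² − (Σx)²/n = 248 − 206.285714 = 41.714286
Sxy = Σxy − (Σx)(Σy)/n = 687.88 − 598.608571 = 89.271429
b = Sxy/Sxx = 89.271429/41.714286 = 2.140068

2.140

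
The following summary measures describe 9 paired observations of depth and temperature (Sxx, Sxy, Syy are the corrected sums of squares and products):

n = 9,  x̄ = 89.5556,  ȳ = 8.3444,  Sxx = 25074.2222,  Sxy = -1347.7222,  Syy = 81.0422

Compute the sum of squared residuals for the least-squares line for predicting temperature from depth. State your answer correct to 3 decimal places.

b = Sxy/Sxx = -1347.7222/25074.2222 = -0.053749
SSE = Syy − b·Sxy = 81.0422 − (-0.053749)·(-1347.7222) = 8.603059

8.603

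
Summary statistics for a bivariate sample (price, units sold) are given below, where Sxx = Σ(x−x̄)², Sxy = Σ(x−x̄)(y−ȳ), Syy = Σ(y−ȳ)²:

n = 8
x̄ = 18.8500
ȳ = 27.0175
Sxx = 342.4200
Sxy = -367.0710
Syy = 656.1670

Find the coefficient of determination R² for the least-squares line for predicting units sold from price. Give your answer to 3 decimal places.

0.600

R² = Sxy²/(Sxx·Syy) = (-367.071)²/(342.42·656.167) = 0.599690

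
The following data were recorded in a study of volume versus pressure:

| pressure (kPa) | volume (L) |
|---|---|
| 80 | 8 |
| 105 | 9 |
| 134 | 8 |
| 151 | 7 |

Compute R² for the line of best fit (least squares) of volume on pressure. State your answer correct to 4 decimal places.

n = 4, Σx = 470, Σy = 32, Σxy = 3714, Σx² = 58182, Σy² = 258
Sxx = Σx² − (Σx)²/n = 58182 − 55225 = 2957
Sxy = Σxy − (Σx)(Σy)/n = 3714 − 3760 = -46
Syy = Σy² − (Σy)²/n = 258 − 256 = 2
R² = Sxy²/(Sxx·Syy) = (-46)²/(2957·2) = 0.357795

0.3578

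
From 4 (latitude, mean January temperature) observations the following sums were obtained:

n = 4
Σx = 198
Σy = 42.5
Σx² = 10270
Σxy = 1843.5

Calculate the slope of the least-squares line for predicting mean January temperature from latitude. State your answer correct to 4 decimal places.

Sxx = Σx² − (Σx)²/n = 10270 − 9801 = 469
Sxy = Σxy − (Σx)(Σy)/n = 1843.5 − 2103.75 = -260.25
b = Sxy/Sxx = -260.25/469 = -0.554904

-0.5549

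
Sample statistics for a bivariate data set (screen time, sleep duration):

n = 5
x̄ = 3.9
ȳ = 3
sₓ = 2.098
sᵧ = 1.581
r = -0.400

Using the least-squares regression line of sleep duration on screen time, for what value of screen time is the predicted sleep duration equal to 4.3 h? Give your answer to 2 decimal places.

-0.41

b = r · sᵧ/sₓ = -0.4 · 1.581/2.098 = -0.301430
a = ȳ − b·x̄ = 3 − (-0.301430)·3.9 = 4.175577
Set a + b·x = 4.3: x = (4.3 − 4.175577) / (-0.301430) = -0.412777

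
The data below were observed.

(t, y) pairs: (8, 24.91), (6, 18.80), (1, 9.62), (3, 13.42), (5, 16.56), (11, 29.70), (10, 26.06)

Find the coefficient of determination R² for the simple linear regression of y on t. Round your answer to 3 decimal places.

0.984

n = 7, Σx = 44, Σy = 139.07, Σxy = 1032.06, Σx² = 356, Σy² = 3082.0361
Sxx = Σx² − (Σx)²/n = 356 − 276.571429 = 79.428571
Sxy = Σxy − (Σx)(Σy)/n = 1032.06 − 874.154286 = 157.905714
Syy = Σy² − (Σy)²/n = 3082.0361 − 2762.923557 = 319.112543
R² = Sxy²/(Sxx·Syy) = (157.905714)²/(79.428571·319.112543) = 0.983728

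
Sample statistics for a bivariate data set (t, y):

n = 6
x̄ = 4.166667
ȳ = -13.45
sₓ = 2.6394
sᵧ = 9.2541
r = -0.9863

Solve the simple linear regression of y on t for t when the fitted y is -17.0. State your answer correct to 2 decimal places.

5.19

b = r · sᵧ/sₓ = -0.9863 · 9.2541/2.6394 = -3.458104
a = ȳ − b·x̄ = -13.45 − (-3.458104)·4.166667 = 0.958766
Set a + b·x = -17.0: x = (-17.0 − 0.958766) / (-3.458104) = 5.193241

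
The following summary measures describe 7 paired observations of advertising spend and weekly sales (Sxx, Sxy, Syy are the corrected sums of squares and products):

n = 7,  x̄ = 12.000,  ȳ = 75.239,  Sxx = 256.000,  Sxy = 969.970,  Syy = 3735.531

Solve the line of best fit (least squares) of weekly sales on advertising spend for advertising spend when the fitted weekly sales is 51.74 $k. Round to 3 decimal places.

5.798

b = Sxy/Sxx = 969.97/256 = 3.788945
a = ȳ − b·x̄ = 75.239 − 3.788945·12 = 29.771656
Set a + b·x = 51.74: x = (51.74 − 29.771656) / 3.788945 = 5.798010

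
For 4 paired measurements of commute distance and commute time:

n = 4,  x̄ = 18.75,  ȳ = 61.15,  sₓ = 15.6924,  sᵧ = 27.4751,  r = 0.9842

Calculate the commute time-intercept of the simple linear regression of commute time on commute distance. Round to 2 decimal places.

b = r · sᵧ/sₓ = 0.9842 · 27.4751/15.6924 = 1.723190
a = ȳ − b·x̄ = 61.15 − 1.723190·18.75 = 28.840180

28.84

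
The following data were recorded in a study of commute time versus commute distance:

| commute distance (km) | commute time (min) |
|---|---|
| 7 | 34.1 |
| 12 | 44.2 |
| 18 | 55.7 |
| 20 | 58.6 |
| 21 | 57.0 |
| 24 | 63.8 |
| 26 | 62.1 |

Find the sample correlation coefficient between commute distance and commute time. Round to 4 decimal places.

0.9775

n = 7, Σx = 128, Σy = 375.5, Σxy = 7286.5, Σx² = 2610, Σy² = 20828.75
Sxx = Σx² − (Σx)²/n = 2610 − 2340.571429 = 269.428571
Sxy = Σxy − (Σx)(Σy)/n = 7286.5 − 6866.285714 = 420.214286
Syy = Σy² − (Σy)²/n = 20828.75 − 20142.892857 = 685.857143
r = Sxy/√(Sxx·Syy) = 420.214286/√(184789.510204) = 420.214286/429.871504 = 0.977535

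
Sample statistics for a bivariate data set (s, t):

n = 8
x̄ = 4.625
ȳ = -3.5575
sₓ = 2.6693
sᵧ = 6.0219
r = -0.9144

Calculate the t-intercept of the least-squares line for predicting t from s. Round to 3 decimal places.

b = r · sᵧ/sₓ = -0.9144 · 6.0219/2.6693 = -2.062872
a = ȳ − b·x̄ = -3.5575 − (-2.062872)·4.625 = 5.983285

5.983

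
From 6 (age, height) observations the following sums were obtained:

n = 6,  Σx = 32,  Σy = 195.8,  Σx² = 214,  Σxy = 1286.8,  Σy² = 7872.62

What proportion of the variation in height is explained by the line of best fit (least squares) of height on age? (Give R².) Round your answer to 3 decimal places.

Sxx = Σx² − (Σx)²/n = 214 − 170.666667 = 43.333333
Sxy = Σxy − (Σx)(Σy)/n = 1286.8 − 1044.266667 = 242.533333
Syy = Σy² − (Σy)²/n = 7872.62 − 6389.606667 = 1483.013333
R² = Sxy²/(Sxx·Syy) = (242.533333)²/(43.333333·1483.013333) = 0.915326

0.915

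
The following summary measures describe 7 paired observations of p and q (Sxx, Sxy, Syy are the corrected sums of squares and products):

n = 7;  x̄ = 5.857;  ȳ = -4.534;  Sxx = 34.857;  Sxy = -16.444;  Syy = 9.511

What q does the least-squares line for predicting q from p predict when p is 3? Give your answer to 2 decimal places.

-3.19

b = Sxy/Sxx = -16.444/34.857 = -0.471756
a = ȳ − b·x̄ = -4.534 − (-0.471756)·5.857 = -1.770925
ŷ(3) = a + b·3 = -1.770925 + (-0.471756)·3 = -3.186193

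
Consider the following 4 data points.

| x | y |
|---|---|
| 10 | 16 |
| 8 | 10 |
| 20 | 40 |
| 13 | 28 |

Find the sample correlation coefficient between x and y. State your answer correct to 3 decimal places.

n = 4, Σx = 51, Σy = 94, Σxy = 1404, Σx² = 733, Σy² = 2740
Sxx = Σx² − (Σx)²/n = 733 − 650.25 = 82.75
Sxy = Σxy − (Σx)(Σy)/n = 1404 − 1198.5 = 205.5
Syy = Σy² − (Σy)²/n = 2740 − 2209 = 531
r = Sxy/√(Sxx·Syy) = 205.5/√(43940.25) = 205.5/209.619298 = 0.980349

0.980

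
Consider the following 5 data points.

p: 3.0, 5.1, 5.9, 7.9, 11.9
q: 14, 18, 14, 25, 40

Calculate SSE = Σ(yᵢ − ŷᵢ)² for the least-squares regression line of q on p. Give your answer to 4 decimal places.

47.4604

n = 5, Σx = 33.8, Σy = 111, Σxy = 889.9, Σx² = 273.84, Σy² = 2941
Sxx = Σx² − (Σx)²/n = 273.84 − 228.488 = 45.352
Sxy = Σxy − (Σx)(Σy)/n = 889.9 − 750.36 = 139.54
Syy = Σy² − (Σy)²/n = 2941 − 2464.2 = 476.8
b = Sxy/Sxx = 139.54/45.352 = 3.076821
SSE = Syy − b·Sxy = 476.8 − 3.076821·139.54 = 47.460355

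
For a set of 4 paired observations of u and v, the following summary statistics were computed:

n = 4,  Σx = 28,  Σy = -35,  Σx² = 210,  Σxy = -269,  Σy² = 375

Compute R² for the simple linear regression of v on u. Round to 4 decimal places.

0.5984

Sxx = Σx² − (Σx)²/n = 210 − 196 = 14
Sxy = Σxy − (Σx)(Σy)/n = -269 − (-245) = -24
Syy = Σy² − (Σy)²/n = 375 − 306.25 = 68.75
R² = Sxy²/(Sxx·Syy) = (-24)²/(14·68.75) = 0.598442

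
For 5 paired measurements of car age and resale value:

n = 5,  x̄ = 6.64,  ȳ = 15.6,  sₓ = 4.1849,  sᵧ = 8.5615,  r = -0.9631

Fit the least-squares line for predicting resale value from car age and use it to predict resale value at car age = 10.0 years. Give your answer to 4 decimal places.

8.9797

b = r · sᵧ/sₓ = -0.9631 · 8.5615/4.1849 = -1.970317
a = ȳ − b·x̄ = 15.6 − (-1.970317)·6.64 = 28.682907
ŷ(10.0) = a + b·10.0 = 28.682907 + (-1.970317)·10 = 8.979734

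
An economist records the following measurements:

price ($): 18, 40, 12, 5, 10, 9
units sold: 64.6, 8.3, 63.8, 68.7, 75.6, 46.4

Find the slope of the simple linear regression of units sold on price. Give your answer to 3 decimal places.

n = 6, Σx = 94, Σy = 327.4, Σxy = 3777.5, Σx² = 2274
Sxx = Σx² − (Σx)²/n = 2274 − 1472.666667 = 801.333333
Sxy = Σxy − (Σx)(Σy)/n = 3777.5 − 5129.266667 = -1351.766667
b = Sxy/Sxx = -1351.766667/801.333333 = -1.686897

-1.687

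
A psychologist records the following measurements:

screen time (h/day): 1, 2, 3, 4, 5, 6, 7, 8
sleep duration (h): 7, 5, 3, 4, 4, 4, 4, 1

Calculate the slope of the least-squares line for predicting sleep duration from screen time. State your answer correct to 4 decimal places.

-0.5238

n = 8, Σx = 36, Σy = 32, Σxy = 122, Σx² = 204
Sxx = Σx² − (Σx)²/n = 204 − 162 = 42
Sxy = Σxy − (Σx)(Σy)/n = 122 − 144 = -22
b = Sxy/Sxx = -22/42 = -0.523810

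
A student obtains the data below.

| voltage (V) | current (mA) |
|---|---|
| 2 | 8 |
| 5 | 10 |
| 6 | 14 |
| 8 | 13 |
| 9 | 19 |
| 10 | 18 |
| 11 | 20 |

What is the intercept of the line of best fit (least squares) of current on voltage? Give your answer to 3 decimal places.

n = 7, Σx = 51, Σy = 102, Σxy = 825, Σx² = 431
Sxx = Σx² − (Σx)²/n = 431 − 371.571429 = 59.428571
Sxy = Σxy − (Σx)(Σy)/n = 825 − 743.142857 = 81.857143
b = Sxy/Sxx = 81.857143/59.428571 = 1.377404
a = ȳ − b·x̄ = 14.571429 − 1.377404·7.285714 = 4.536058

4.536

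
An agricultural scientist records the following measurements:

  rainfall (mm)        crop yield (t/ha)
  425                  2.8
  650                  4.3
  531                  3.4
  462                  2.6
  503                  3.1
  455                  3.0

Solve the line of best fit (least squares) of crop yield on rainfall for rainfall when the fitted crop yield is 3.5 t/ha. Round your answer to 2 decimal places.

546.17

n = 6, Σx = 3026, Σy = 19.2, Σxy = 9915.9, Σx² = 1558564
Sxx = Σx² − (Σx)²/n = 1558564 − 1526112.666667 = 32451.333333
Sxy = Σxy − (Σx)(Σy)/n = 9915.9 − 9683.2 = 232.7
b = Sxy/Sxx = 232.7/32451.333333 = 0.007171
a = ȳ − b·x̄ = 3.2 − 0.007171·504.333333 = -0.416442
Set a + b·x = 3.5: x = (3.5 − (-0.416442)) / 0.007171 = 546.170033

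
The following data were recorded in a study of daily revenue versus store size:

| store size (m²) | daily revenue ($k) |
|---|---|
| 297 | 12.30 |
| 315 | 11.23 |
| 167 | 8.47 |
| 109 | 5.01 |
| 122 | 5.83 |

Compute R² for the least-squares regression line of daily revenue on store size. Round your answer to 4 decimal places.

0.9320

n = 5, Σx = 1010, Σy = 42.84, Σxy = 9862.39, Σx² = 242088, Σy² = 408.2328
Sxx = Σx² − (Σx)²/n = 242088 − 204020 = 38068
Sxy = Σxy − (Σx)(Σy)/n = 9862.39 − 8653.68 = 1208.71
Syy = Σy² − (Σy)²/n = 408.2328 − 367.05312 = 41.17968
R² = Sxy²/(Sxx·Syy) = (1208.71)²/(38068·41.17968) = 0.931968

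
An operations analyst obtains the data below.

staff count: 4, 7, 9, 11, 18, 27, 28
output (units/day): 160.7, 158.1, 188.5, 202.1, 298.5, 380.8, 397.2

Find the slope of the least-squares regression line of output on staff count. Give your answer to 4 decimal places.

10.5786

n = 7, Σx = 104, Σy = 1785.9, Σxy = 32445.3, Σx² = 2104
Sxx = Σx² − (Σx)²/n = 2104 − 1545.142857 = 558.857143
Sxy = Σxy − (Σx)(Σy)/n = 32445.3 − 26533.371429 = 5911.928571
b = Sxy/Sxx = 5911.928571/558.857143 = 10.578604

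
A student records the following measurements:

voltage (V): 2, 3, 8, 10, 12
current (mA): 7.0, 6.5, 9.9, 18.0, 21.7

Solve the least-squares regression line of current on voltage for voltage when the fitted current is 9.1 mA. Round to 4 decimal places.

4.5986

n = 5, Σx = 35, Σy = 63.1, Σxy = 553.1, Σx² = 321
Sxx = Σx² − (Σx)²/n = 321 − 245 = 76
Sxy = Σxy − (Σx)(Σy)/n = 553.1 − 441.7 = 111.4
b = Sxy/Sxx = 111.4/76 = 1.465789
a = ȳ − b·x̄ = 12.62 − 1.465789·7 = 2.359474
Set a + b·x = 9.1: x = (9.1 − 2.359474) / 1.465789 = 4.598564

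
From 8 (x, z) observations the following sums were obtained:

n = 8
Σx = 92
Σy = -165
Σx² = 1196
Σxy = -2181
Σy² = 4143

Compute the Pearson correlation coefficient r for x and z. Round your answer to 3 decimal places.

-0.887

Sxx = Σx² − (Σx)²/n = 1196 − 1058 = 138
Sxy = Σxy − (Σx)(Σy)/n = -2181 − (-1897.5) = -283.5
Syy = Σy² − (Σy)²/n = 4143 − 3403.125 = 739.875
r = Sxy/√(Sxx·Syy) = -283.5/√(102102.75) = -283.5/319.535209 = -0.887226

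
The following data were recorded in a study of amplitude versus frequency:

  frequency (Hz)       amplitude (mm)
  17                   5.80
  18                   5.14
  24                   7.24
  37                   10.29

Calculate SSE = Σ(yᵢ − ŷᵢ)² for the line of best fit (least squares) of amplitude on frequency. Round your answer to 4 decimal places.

0.4307

n = 4, Σx = 96, Σy = 28.47, Σxy = 745.61, Σx² = 2558, Σy² = 218.3613
Sxx = Σx² − (Σx)²/n = 2558 − 2304 = 254
Sxy = Σxy − (Σx)(Σy)/n = 745.61 − 683.28 = 62.33
Syy = Σy² − (Σy)²/n = 218.3613 − 202.635225 = 15.726075
b = Sxy/Sxx = 62.33/254 = 0.245394
SSE = Syy − b·Sxy = 15.726075 − 0.245394·62.33 = 0.430686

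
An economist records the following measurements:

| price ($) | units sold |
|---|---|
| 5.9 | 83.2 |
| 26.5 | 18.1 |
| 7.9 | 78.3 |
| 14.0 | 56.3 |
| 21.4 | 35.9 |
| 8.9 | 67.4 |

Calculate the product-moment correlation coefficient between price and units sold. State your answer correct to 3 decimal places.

-0.994

n = 6, Σx = 84.6, Σy = 339.2, Σxy = 3745.42, Σx² = 1532.64, Σy² = 22382
Sxx = Σx² − (Σx)²/n = 1532.64 − 1192.86 = 339.78
Sxy = Σxy − (Σx)(Σy)/n = 3745.42 − 4782.72 = -1037.3
Syy = Σy² − (Σy)²/n = 22382 − 19176.106667 = 3205.893333
r = Sxy/√(Sxx·Syy) = -1037.3/√(1089298.4368) = -1037.3/1043.694609 = -0.993873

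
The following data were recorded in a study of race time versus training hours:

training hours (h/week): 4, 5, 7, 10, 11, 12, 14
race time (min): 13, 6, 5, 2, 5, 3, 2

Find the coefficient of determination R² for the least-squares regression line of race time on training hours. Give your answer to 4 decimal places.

n = 7, Σx = 63, Σy = 36, Σxy = 256, Σx² = 651, Σy² = 272
Sxx = Σx² − (Σx)²/n = 651 − 567 = 84
Sxy = Σxy − (Σx)(Σy)/n = 256 − 324 = -68
Syy = Σy² − (Σy)²/n = 272 − 185.142857 = 86.857143
R² = Sxy²/(Sxx·Syy) = (-68)²/(84·86.857143) = 0.633772

0.6338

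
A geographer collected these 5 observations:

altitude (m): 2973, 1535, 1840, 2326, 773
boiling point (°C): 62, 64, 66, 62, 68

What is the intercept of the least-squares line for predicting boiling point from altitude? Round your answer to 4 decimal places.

69.6455

n = 5, Σx = 9447, Σy = 322, Σxy = 600782, Σx² = 20588359
Sxx = Σx² − (Σx)²/n = 20588359 − 17849161.8 = 2739197.2
Sxy = Σxy − (Σx)(Σy)/n = 600782 − 608386.8 = -7604.8
b = Sxy/Sxx = -7604.8/2739197.2 = -0.002776
a = ȳ − b·x̄ = 64.4 − (-0.002776)·1889.4 = 69.645518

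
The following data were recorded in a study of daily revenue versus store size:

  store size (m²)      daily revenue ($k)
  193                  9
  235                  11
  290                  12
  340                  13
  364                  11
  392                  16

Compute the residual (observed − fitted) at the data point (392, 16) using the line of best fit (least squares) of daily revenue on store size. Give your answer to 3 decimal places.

1.811

n = 6, Σx = 1814, Σy = 72, Σxy = 22498, Σx² = 578334
Sxx = Σx² − (Σx)²/n = 578334 − 548432.666667 = 29901.333333
Sxy = Σxy − (Σx)(Σy)/n = 22498 − 21768 = 730
b = Sxy/Sxx = 730/29901.333333 = 0.024414
a = ȳ − b·x̄ = 12 − 0.024414·302.333333 = 4.618947
ŷ(392) = 4.618947 + 0.024414·392 = 14.189089
residual = y − ŷ = 16 − 14.189089 = 1.810911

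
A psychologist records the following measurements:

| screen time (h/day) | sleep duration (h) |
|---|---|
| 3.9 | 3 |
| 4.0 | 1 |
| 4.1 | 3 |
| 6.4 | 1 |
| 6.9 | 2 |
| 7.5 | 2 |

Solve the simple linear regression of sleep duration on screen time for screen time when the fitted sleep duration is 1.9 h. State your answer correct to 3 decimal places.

6.031

n = 6, Σx = 32.8, Σy = 12, Σxy = 63.2, Σx² = 192.84
Sxx = Σx² − (Σx)²/n = 192.84 − 179.306667 = 13.533333
Sxy = Σxy − (Σx)(Σy)/n = 63.2 − 65.6 = -2.4
b = Sxy/Sxx = -2.4/13.533333 = -0.177340
a = ȳ − b·x̄ = 2 − (-0.177340)·5.466667 = 2.969458
Set a + b·x = 1.9: x = (1.9 − 2.969458) / (-0.177340) = 6.030556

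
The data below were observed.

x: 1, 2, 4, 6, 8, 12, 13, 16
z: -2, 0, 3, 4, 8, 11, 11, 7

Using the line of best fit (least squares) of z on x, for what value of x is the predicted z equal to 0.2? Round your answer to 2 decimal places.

n = 8, Σx = 62, Σy = 42, Σxy = 485, Σx² = 690
Sxx = Σx² − (Σx)²/n = 690 − 480.5 = 209.5
Sxy = Σxy − (Σx)(Σy)/n = 485 − 325.5 = 159.5
b = Sxy/Sxx = 159.5/209.5 = 0.761337
a = ȳ − b·x̄ = 5.25 − 0.761337·7.75 = -0.650358
Set a + b·x = 0.2: x = (0.2 − (-0.650358)) / 0.761337 = 1.116928

1.12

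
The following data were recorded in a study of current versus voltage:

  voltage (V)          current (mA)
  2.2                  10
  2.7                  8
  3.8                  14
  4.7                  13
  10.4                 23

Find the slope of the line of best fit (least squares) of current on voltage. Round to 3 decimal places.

1.687

n = 5, Σx = 23.8, Σy = 68, Σxy = 397.1, Σx² = 156.82
Sxx = Σx² − (Σx)²/n = 156.82 − 113.288 = 43.532
Sxy = Σxy − (Σx)(Σy)/n = 397.1 − 323.68 = 73.42
b = Sxy/Sxx = 73.42/43.532 = 1.686575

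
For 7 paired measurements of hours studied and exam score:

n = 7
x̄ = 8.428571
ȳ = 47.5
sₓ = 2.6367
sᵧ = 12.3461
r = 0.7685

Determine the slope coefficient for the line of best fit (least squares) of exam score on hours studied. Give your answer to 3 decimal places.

3.598

b = r · sᵧ/sₓ = 0.7685 · 12.3461/2.6367 = 3.598429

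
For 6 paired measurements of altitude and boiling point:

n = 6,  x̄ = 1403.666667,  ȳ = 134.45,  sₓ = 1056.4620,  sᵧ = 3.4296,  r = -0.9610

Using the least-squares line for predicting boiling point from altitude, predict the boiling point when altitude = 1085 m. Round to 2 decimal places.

135.44

b = r · sᵧ/sₓ = -0.961 · 3.4296/1056.462 = -0.003120
a = ȳ − b·x̄ = 134.45 − (-0.003120)·1403.666667 = 138.829020
ŷ(1085) = a + b·1085 = 138.829020 + (-0.003120)·1085 = 135.444145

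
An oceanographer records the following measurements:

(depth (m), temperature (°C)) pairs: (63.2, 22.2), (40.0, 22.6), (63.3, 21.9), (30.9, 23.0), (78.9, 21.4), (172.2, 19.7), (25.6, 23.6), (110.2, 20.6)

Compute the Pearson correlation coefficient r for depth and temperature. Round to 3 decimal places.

n = 8, Σx = 584.3, Σy = 175, Σxy = 12359.09, Σx² = 59233.39, Σy² = 3839.58
Sxx = Σx² − (Σx)²/n = 59233.39 − 42675.81125 = 16557.57875
Sxy = Σxy − (Σx)(Σy)/n = 12359.09 − 12781.5625 = -422.4725
Syy = Σy² − (Σy)²/n = 3839.58 − 3828.125 = 11.455
r = Sxy/√(Sxx·Syy) = -422.4725/√(189667.064581) = -422.4725/435.507824 = -0.970069

-0.970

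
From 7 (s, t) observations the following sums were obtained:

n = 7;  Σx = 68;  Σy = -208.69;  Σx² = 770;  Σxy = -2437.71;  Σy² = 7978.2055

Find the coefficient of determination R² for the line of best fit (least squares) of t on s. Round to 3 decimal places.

0.876

Sxx = Σx² − (Σx)²/n = 770 − 660.571429 = 109.428571
Sxy = Σxy − (Σx)(Σy)/n = -2437.71 − (-2027.274286) = -410.435714
Syy = Σy² − (Σy)²/n = 7978.2055 − 6221.645157 = 1756.560343
R² = Sxy²/(Sxx·Syy) = (-410.435714)²/(109.428571·1756.560343) = 0.876388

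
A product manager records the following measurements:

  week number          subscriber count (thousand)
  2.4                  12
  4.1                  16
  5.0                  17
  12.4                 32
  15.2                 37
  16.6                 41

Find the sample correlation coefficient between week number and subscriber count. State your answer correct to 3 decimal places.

0.999

n = 6, Σx = 55.7, Σy = 155, Σxy = 1819.2, Σx² = 707.93, Σy² = 4763
Sxx = Σx² − (Σx)²/n = 707.93 − 517.081667 = 190.848333
Sxy = Σxy − (Σx)(Σy)/n = 1819.2 − 1438.916667 = 380.283333
Syy = Σy² − (Σy)²/n = 4763 − 4004.166667 = 758.833333
r = Sxy/√(Sxx·Syy) = 380.283333/√(144822.076944) = 380.283333/380.554959 = 0.999286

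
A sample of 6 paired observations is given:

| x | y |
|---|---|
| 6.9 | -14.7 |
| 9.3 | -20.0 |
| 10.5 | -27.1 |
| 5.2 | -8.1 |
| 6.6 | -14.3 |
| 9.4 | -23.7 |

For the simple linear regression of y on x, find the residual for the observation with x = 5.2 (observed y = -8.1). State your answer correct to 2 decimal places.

n = 6, Σx = 47.9, Σy = -107.9, Σxy = -931.26, Σx² = 403.31
Sxx = Σx² − (Σx)²/n = 403.31 − 382.401667 = 20.908333
Sxy = Σxy − (Σx)(Σy)/n = -931.26 − (-861.401667) = -69.858333
b = Sxy/Sxx = -69.858333/20.908333 = -3.341172
a = ȳ − b·x̄ = -17.983333 − (-3.341172)·7.983333 = 8.690355
ŷ(5.2) = 8.690355 + (-3.341172)·5.2 = -8.683739
residual = y − ŷ = -8.1 − (-8.683739) = 0.583739

0.58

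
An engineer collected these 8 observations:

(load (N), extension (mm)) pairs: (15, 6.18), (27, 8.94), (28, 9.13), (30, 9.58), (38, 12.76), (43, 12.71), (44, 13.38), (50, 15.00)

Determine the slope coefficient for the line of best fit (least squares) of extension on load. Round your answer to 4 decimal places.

n = 8, Σx = 275, Σy = 87.68, Σxy = 3247.25, Σx² = 10367
Sxx = Σx² − (Σx)²/n = 10367 − 9453.125 = 913.875
Sxy = Σxy − (Σx)(Σy)/n = 3247.25 − 3014 = 233.25
b = Sxy/Sxx = 233.25/913.875 = 0.255232

0.2552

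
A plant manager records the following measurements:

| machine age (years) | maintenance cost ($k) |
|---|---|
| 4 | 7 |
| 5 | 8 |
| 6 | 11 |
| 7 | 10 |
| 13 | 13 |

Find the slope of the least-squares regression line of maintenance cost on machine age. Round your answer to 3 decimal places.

n = 5, Σx = 35, Σy = 49, Σxy = 373, Σx² = 295
Sxx = Σx² − (Σx)²/n = 295 − 245 = 50
Sxy = Σxy − (Σx)(Σy)/n = 373 − 343 = 30
b = Sxy/Sxx = 30/50 = 0.6

0.600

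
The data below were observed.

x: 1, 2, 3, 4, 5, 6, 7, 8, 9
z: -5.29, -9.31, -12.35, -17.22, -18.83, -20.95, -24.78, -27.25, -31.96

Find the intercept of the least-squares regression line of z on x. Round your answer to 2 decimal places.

-2.90

n = 9, Σx = 45, Σy = -167.94, Σxy = -1028.79, Σx² = 285
Sxx = Σx² − (Σx)²/n = 285 − 225 = 60
Sxy = Σxy − (Σx)(Σy)/n = -1028.79 − (-839.7) = -189.09
b = Sxy/Sxx = -189.09/60 = -3.1515
a = ȳ − b·x̄ = -18.66 − (-3.1515)·5 = -2.9025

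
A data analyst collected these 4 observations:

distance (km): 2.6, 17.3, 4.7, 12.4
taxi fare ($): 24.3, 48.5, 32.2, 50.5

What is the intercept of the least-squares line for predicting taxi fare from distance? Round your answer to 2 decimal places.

22.89

n = 4, Σx = 37, Σy = 155.5, Σxy = 1679.77, Σx² = 481.9
Sxx = Σx² − (Σx)²/n = 481.9 − 342.25 = 139.65
Sxy = Σxy − (Σx)(Σy)/n = 1679.77 − 1438.375 = 241.395
b = Sxy/Sxx = 241.395/139.65 = 1.728571
a = ȳ − b·x̄ = 38.875 − 1.728571·9.25 = 22.885714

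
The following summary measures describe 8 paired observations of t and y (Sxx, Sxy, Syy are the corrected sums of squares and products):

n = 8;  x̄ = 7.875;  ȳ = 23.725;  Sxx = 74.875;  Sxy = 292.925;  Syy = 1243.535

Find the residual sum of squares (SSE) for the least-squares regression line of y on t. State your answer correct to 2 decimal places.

b = Sxy/Sxx = 292.925/74.875 = 3.912187
SSE = Syy − b·Sxy = 1243.535 − 3.912187·292.925 = 97.557629

97.56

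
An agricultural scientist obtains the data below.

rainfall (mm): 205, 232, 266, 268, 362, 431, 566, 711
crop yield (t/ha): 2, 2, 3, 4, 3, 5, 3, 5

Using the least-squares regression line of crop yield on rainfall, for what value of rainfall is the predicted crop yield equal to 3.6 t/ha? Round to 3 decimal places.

432.103

n = 8, Σx = 3041, Σy = 27, Σxy = 11238, Σx² = 1381111
Sxx = Σx² − (Σx)²/n = 1381111 − 1155960.125 = 225150.875
Sxy = Σxy − (Σx)(Σy)/n = 11238 − 10263.375 = 974.625
b = Sxy/Sxx = 974.625/225150.875 = 0.004329
a = ȳ − b·x̄ = 3.375 − 0.004329·380.125 = 1.729529
Set a + b·x = 3.6: x = (3.6 − 1.729529) / 0.004329 = 432.102886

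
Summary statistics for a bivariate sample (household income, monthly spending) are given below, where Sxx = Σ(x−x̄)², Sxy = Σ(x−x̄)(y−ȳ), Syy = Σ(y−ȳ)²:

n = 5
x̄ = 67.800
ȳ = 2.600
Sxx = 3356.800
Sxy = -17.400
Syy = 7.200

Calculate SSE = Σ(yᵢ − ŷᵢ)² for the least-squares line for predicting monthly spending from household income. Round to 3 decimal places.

b = Sxy/Sxx = -17.4/3356.8 = -0.005184
SSE = Syy − b·Sxy = 7.2 − (-0.005184)·(-17.4) = 7.109807

7.110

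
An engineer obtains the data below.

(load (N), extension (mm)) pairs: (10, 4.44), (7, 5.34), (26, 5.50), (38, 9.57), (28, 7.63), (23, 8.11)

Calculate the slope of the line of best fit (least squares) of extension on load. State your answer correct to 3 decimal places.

n = 6, Σx = 132, Σy = 40.59, Σxy = 988.61, Σx² = 3582
Sxx = Σx² − (Σx)²/n = 3582 − 2904 = 678
Sxy = Σxy − (Σx)(Σy)/n = 988.61 − 892.98 = 95.63
b = Sxy/Sxx = 95.63/678 = 0.141047

0.141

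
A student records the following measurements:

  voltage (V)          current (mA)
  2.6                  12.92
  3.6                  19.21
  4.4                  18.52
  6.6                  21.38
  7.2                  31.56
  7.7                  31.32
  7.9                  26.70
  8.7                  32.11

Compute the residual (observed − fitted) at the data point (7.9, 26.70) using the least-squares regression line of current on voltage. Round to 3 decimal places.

-2.877

n = 8, Σx = 48.7, Σy = 193.72, Σxy = 1284.027, Σx² = 331.87
Sxx = Σx² − (Σx)²/n = 331.87 − 296.46125 = 35.40875
Sxy = Σxy − (Σx)(Σy)/n = 1284.027 − 1179.2705 = 104.7565
b = Sxy/Sxx = 104.7565/35.40875 = 2.958492
a = ȳ − b·x̄ = 24.215 − 2.958492·6.0875 = 6.205181
ŷ(7.9) = 6.205181 + 2.958492·7.9 = 29.577267
residual = y − ŷ = 26.70 − 29.577267 = -2.877267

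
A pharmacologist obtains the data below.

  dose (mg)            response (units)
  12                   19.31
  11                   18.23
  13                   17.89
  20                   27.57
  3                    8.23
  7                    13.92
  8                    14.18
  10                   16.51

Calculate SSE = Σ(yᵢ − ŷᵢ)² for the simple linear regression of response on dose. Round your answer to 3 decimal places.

5.237

n = 8, Σx = 84, Σy = 135.84, Σxy = 1616.89, Σx² = 1056, Σy² = 2520.5178
Sxx = Σx² − (Σx)²/n = 1056 − 882 = 174
Sxy = Σxy − (Σx)(Σy)/n = 1616.89 − 1426.32 = 190.57
Syy = Σy² − (Σy)²/n = 2520.5178 − 2306.5632 = 213.9546
b = Sxy/Sxx = 190.57/174 = 1.095230
SSE = Syy − b·Sxy = 213.9546 − 1.095230·190.57 = 5.236641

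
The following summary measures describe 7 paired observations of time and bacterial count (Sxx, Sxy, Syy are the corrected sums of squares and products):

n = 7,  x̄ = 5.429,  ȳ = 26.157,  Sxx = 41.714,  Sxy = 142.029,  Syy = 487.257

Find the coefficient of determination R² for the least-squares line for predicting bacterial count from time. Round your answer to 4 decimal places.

R² = Sxy²/(Sxx·Syy) = (142.029)²/(41.714·487.257) = 0.992463

0.9925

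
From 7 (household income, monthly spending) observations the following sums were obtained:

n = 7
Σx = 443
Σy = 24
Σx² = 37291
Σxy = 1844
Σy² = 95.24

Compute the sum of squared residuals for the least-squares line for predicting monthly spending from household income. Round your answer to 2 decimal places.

1.53

Sxx = Σx² − (Σx)²/n = 37291 − 28035.571429 = 9255.428571
Sxy = Σxy − (Σx)(Σy)/n = 1844 − 1518.857143 = 325.142857
Syy = Σy² − (Σy)²/n = 95.24 − 82.285714 = 12.954286
b = Sxy/Sxx = 325.142857/9255.428571 = 0.035130
SSE = Syy − b·Sxy = 12.954286 − 0.035130·325.142857 = 1.532029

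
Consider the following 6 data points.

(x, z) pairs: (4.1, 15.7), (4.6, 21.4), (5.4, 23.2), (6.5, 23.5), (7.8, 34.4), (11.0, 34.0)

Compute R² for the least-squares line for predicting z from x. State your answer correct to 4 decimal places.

n = 6, Σx = 39.4, Σy = 152.2, Σxy = 1083.16, Σx² = 291.22, Σy² = 4134.3
Sxx = Σx² − (Σx)²/n = 291.22 − 258.726667 = 32.493333
Sxy = Σxy − (Σx)(Σy)/n = 1083.16 − 999.446667 = 83.713333
Syy = Σy² − (Σy)²/n = 4134.3 − 3860.806667 = 273.493333
R² = Sxy²/(Sxx·Syy) = (83.713333)²/(32.493333·273.493333) = 0.788585

0.7886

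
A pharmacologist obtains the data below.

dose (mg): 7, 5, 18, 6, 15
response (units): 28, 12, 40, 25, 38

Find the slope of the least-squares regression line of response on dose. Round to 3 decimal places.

1.710

n = 5, Σx = 51, Σy = 143, Σxy = 1696, Σx² = 659
Sxx = Σx² − (Σx)²/n = 659 − 520.2 = 138.8
Sxy = Σxy − (Σx)(Σy)/n = 1696 − 1458.6 = 237.4
b = Sxy/Sxx = 237.4/138.8 = 1.710375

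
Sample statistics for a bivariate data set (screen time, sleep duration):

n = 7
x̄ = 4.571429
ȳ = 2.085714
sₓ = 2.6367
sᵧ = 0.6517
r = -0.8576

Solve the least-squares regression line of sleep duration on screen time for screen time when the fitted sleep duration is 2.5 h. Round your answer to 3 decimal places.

2.617

b = r · sᵧ/sₓ = -0.8576 · 0.6517/2.6367 = -0.211969
a = ȳ − b·x̄ = 2.085714 − (-0.211969)·4.571429 = 3.054714
Set a + b·x = 2.5: x = (2.5 − 3.054714) / (-0.211969) = 2.616961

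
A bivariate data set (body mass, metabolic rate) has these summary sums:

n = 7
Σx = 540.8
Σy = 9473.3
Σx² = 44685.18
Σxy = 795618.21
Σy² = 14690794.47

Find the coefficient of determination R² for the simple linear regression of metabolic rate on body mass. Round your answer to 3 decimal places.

0.748

Sxx = Σx² − (Σx)²/n = 44685.18 − 41780.662857 = 2904.517143
Sxy = Σxy − (Σx)(Σy)/n = 795618.21 − 731880.091429 = 63738.118571
Syy = Σy² − (Σy)²/n = 14690794.47 − 12820487.555714 = 1870306.914286
R² = Sxy²/(Sxx·Syy) = (63738.118571)²/(2904.517143·1870306.914286) = 0.747845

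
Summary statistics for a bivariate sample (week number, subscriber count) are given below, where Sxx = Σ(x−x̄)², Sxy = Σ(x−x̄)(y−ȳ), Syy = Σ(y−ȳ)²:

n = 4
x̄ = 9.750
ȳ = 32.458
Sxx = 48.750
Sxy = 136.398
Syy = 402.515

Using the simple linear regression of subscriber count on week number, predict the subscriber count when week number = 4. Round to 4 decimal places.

b = Sxy/Sxx = 136.398/48.75 = 2.797908
a = ȳ − b·x̄ = 32.458 − 2.797908·9.75 = 5.1784
ŷ(4) = a + b·4 = 5.1784 + 2.797908·4 = 16.370031

16.3700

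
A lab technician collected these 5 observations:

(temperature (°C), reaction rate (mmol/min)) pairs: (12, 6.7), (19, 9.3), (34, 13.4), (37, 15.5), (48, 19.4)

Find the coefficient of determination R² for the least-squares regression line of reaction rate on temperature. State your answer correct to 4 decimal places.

0.9908

n = 5, Σx = 150, Σy = 64.3, Σxy = 2217.4, Σx² = 5334, Σy² = 927.55
Sxx = Σx² − (Σx)²/n = 5334 − 4500 = 834
Sxy = Σxy − (Σx)(Σy)/n = 2217.4 − 1929 = 288.4
Syy = Σy² − (Σy)²/n = 927.55 − 826.898 = 100.652
R² = Sxy²/(Sxx·Syy) = (288.4)²/(834·100.652) = 0.990837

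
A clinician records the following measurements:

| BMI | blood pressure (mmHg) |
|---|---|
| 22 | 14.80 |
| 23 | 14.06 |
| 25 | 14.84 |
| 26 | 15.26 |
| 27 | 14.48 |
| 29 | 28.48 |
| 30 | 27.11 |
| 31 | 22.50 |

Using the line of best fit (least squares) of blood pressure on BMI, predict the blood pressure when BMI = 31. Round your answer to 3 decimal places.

n = 8, Σx = 213, Σy = 151.53, Σxy = 4144.42, Σx² = 5745
Sxx = Σx² − (Σx)²/n = 5745 − 5671.125 = 73.875
Sxy = Σxy − (Σx)(Σy)/n = 4144.42 − 4034.48625 = 109.93375
b = Sxy/Sxx = 109.93375/73.875 = 1.488105
a = ȳ − b·x̄ = 18.94125 − 1.488105·26.625 = -20.679543
ŷ(31) = a + b·31 = -20.679543 + 1.488105·31 = 25.451709

25.452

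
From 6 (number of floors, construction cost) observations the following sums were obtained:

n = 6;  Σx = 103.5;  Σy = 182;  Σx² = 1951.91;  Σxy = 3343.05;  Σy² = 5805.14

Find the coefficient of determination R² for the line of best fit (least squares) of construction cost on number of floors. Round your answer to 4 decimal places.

0.8746

Sxx = Σx² − (Σx)²/n = 1951.91 − 1785.375 = 166.535
Sxy = Σxy − (Σx)(Σy)/n = 3343.05 − 3139.5 = 203.55
Syy = Σy² − (Σy)²/n = 5805.14 − 5520.666667 = 284.473333
R² = Sxy²/(Sxx·Syy) = (203.55)²/(166.535·284.473333) = 0.874571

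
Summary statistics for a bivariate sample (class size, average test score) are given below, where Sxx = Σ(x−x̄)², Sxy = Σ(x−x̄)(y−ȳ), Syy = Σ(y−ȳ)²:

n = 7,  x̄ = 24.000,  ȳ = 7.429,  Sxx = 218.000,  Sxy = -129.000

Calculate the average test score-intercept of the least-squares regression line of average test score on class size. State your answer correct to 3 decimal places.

21.631

b = Sxy/Sxx = -129/218 = -0.591743
a = ȳ − b·x̄ = 7.429 − (-0.591743)·24 = 21.630835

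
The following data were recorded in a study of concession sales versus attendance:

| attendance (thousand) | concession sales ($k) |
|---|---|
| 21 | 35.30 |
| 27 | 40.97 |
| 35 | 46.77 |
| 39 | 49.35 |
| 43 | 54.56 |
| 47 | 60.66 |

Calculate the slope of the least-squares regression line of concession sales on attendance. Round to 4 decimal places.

n = 6, Σx = 212, Σy = 287.61, Σxy = 10606.19, Σx² = 7974
Sxx = Σx² − (Σx)²/n = 7974 − 7490.666667 = 483.333333
Sxy = Σxy − (Σx)(Σy)/n = 10606.19 − 10162.22 = 443.97
b = Sxy/Sxx = 443.97/483.333333 = 0.918559

0.9186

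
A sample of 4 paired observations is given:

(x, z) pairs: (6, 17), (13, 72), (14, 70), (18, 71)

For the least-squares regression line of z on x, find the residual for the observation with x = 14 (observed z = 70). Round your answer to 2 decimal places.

n = 4, Σx = 51, Σy = 230, Σxy = 3296, Σx² = 725
Sxx = Σx² − (Σx)²/n = 725 − 650.25 = 74.75
Sxy = Σxy − (Σx)(Σy)/n = 3296 − 2932.5 = 363.5
b = Sxy/Sxx = 363.5/74.75 = 4.862876
a = ȳ − b·x̄ = 57.5 − 4.862876·12.75 = -4.501672
ŷ(14) = -4.501672 + 4.862876·14 = 63.578595
residual = y − ŷ = 70 − 63.578595 = 6.421405

6.42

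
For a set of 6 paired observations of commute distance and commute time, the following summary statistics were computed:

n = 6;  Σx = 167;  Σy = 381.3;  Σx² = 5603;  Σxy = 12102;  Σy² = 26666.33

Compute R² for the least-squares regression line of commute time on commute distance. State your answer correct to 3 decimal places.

Sxx = Σx² − (Σx)²/n = 5603 − 4648.166667 = 954.833333
Sxy = Σxy − (Σx)(Σy)/n = 12102 − 10612.85 = 1489.15
Syy = Σy² − (Σy)²/n = 26666.33 − 24231.615 = 2434.715
R² = Sxy²/(Sxx·Syy) = (1489.15)²/(954.833333·2434.715) = 0.953896

0.954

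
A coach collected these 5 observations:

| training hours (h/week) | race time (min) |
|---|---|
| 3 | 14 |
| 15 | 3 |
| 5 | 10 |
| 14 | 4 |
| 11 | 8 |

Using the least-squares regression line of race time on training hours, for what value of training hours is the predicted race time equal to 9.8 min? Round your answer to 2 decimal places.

n = 5, Σx = 48, Σy = 39, Σxy = 281, Σx² = 576
Sxx = Σx² − (Σx)²/n = 576 − 460.8 = 115.2
Sxy = Σxy − (Σx)(Σy)/n = 281 − 374.4 = -93.4
b = Sxy/Sxx = -93.4/115.2 = -0.810764
a = ȳ − b·x̄ = 7.8 − (-0.810764)·9.6 = 15.583333
Set a + b·x = 9.8: x = (9.8 − 15.583333) / (-0.810764) = 7.133191

7.13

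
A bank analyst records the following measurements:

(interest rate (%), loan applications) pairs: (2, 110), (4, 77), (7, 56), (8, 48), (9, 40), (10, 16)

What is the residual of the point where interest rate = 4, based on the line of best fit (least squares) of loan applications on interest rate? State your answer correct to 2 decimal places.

-8.40

n = 6, Σx = 40, Σy = 347, Σxy = 1824, Σx² = 314
Sxx = Σx² − (Σx)²/n = 314 − 266.666667 = 47.333333
Sxy = Σxy − (Σx)(Σy)/n = 1824 − 2313.333333 = -489.333333
b = Sxy/Sxx = -489.333333/47.333333 = -10.338028
a = ȳ − b·x̄ = 57.833333 − (-10.338028)·6.666667 = 126.753521
ŷ(4) = 126.753521 + (-10.338028)·4 = 85.401408
residual = y − ŷ = 77 − 85.401408 = -8.401408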